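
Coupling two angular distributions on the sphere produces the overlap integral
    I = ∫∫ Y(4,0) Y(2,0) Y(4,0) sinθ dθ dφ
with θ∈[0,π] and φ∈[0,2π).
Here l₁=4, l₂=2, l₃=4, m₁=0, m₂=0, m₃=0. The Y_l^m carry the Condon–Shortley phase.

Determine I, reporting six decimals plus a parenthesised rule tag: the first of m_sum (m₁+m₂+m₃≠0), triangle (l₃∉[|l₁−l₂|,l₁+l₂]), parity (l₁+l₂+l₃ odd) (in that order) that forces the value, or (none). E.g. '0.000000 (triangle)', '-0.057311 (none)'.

0.163840 (none)

Checks pass: Σm=0; 10 even; l₃=4∈[2,6].
(2·4+1)(2·2+1)(2·4+1) = 405
Δ: 2! 6! 2! / 11! → 1/13860
sum: t=0:+1/192 t=1:−1/36 t=2:+1/192 = -5/288
3j²(4 2 4; 0 0 0) = Δ·Π!·Σ² = 20/693  (sign -1)
(m-triple is (0,0,0) — same symbol as above.)
combine: 4πI² = 405·20/693·20/693 = 2000/5929
take √, sign +1: I = 0.16383977
No selection rule forces the value: the integral is nonzero (none).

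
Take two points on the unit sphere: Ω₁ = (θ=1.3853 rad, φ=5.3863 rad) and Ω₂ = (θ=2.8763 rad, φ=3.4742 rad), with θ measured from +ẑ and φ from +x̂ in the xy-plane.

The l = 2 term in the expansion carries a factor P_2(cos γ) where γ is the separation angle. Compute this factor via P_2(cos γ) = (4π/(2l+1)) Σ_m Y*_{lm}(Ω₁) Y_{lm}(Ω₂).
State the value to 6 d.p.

Expand P_2 via completeness: Σ_{m} conj(Y_{2,m}) at Ω₁ times Y_{2,m} at Ω₂ —
  term(m=-2) = (-0.007688, -0.006250)   from Y*(Ω₁)=(-0.082512, -0.363897), Y(Ω₂)=(0.020892, -0.016390)
  term(m=-1) = (0.009162, -0.025795)   from Y*(Ω₁)=(0.087392, -0.109426), Y(Ω₂)=(0.184757, -0.063822)
  term(m=+0) = (-0.160221, -0.000000)   from Y*(Ω₁)=(-0.283206, -0.000000), Y(Ω₂)=(0.565739, 0.000000)
  term(m=+1) = (0.009162, 0.025795)   from Y*(Ω₁)=(-0.087392, -0.109426), Y(Ω₂)=(-0.184757, -0.063822)
  term(m=+2) = (-0.007688, 0.006250)   from Y*(Ω₁)=(-0.082512, 0.363897), Y(Ω₂)=(0.020892, 0.016390)
Σ over m = (-0.157272, 0.000000); ×(4π/5) → (-0.395269, 0.000000). Real part: -0.395269

-0.395269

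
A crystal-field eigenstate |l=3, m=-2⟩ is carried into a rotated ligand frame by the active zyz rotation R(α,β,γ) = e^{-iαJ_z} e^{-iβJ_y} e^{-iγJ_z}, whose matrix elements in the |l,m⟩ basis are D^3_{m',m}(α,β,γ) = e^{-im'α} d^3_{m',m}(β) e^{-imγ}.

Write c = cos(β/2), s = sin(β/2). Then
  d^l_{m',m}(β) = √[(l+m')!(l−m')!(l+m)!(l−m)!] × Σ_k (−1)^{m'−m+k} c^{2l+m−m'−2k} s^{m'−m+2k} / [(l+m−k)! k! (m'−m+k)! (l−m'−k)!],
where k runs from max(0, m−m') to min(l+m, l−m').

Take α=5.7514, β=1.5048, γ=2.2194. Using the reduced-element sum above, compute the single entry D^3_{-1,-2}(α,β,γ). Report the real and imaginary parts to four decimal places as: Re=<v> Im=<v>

Split into d^3_{-1,-2}(β=1.5048) × two z-phases.
c=cos(1.504800/2)=0.730051, s=sin(1.504800/2)=0.683393; N=√[2·24·1·120]=75.894664
k∈{0,1} keeps every argument non-negative
  k=0: (−1)^1·75.8947/(24)·0.7301^5·0.6834^1 = -0.448163
  k=1: (−1)^2·75.8947/(12)·0.7301^3·0.6834^3 = +0.785418
d^3_{-1,-2}(1.5048) = -0.448163 +0.785418 = +0.337255
D = (+0.861903-0.507073i)·(+0.337255)·(-0.270189-0.962807i) = -0.243191-0.233664i

Re=-0.2432 Im=-0.2337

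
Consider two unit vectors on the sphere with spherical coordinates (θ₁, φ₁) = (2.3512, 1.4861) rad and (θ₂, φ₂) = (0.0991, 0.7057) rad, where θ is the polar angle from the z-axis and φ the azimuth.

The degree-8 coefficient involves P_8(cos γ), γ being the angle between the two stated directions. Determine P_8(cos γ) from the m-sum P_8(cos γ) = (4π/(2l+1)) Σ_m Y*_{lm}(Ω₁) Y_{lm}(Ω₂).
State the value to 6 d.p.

Term-by-term m-sum for l=8 (normalisation 4π/17 = 0.739198):
  [-8]  conj(Y_{8,-8})(Ω₁) = 0.02612 - 0.02101j ; Y_{8,-8}(Ω₂) = 0.00000 + 0.00000j ; Δ = 0.00000 - 0.00000j
  [-7]  conj(Y_{8,-7})(Ω₁) = 0.07417 + 0.11010j ; Y_{8,-7}(Ω₂) = 0.00000 + 0.00000j ; Δ = -0.00000 + 0.00000j
  [-6]  conj(Y_{8,-6})(Ω₁) = -0.27210 + 0.15155j ; Y_{8,-6}(Ω₂) = -0.00000 + 0.00000j ; Δ = -0.00000 - 0.00000j
  [-5]  conj(Y_{8,-5})(Ω₁) = -0.18853 - 0.41826j ; Y_{8,-5}(Ω₂) = -0.00008 + 0.00003j ; Δ = 0.00003 + 0.00003j
  [-4]  conj(Y_{8,-4})(Ω₁) = 0.33009 - 0.11632j ; Y_{8,-4}(Ω₂) = -0.00120 - 0.00040j ; Δ = -0.00044 + 0.00001j
  [-3]  conj(Y_{8,-3})(Ω₁) = -0.01740 - 0.06702j ; Y_{8,-3}(Ω₂) = -0.00678 - 0.01114j ; Δ = -0.00063 + 0.00065j
  [-2]  conj(Y_{8,-2})(Ω₁) = 0.37883 - 0.06479j ; Y_{8,-2}(Ω₂) = 0.01519 - 0.09447j ; Δ = -0.00037 - 0.03677j
  [-1]  conj(Y_{8,-1})(Ω₁) = 0.00970 + 0.11428j ; Y_{8,-1}(Ω₂) = 0.34056 - 0.29018j ; Δ = 0.03646 + 0.03610j
  [+0]  conj(Y_{8,0})(Ω₁) = 0.35219 + 0.00000j ; Y_{8,0}(Ω₂) = 0.96633 + 0.00000j ; Δ = 0.34033 + 0.00000j
  [+1]  conj(Y_{8,1})(Ω₁) = -0.00970 + 0.11428j ; Y_{8,1}(Ω₂) = -0.34056 - 0.29018j ; Δ = 0.03646 - 0.03610j
  [+2]  conj(Y_{8,2})(Ω₁) = 0.37883 + 0.06479j ; Y_{8,2}(Ω₂) = 0.01519 + 0.09447j ; Δ = -0.00037 + 0.03677j
  [+3]  conj(Y_{8,3})(Ω₁) = 0.01740 - 0.06702j ; Y_{8,3}(Ω₂) = 0.00678 - 0.01114j ; Δ = -0.00063 - 0.00065j
  [+4]  conj(Y_{8,4})(Ω₁) = 0.33009 + 0.11632j ; Y_{8,4}(Ω₂) = -0.00120 + 0.00040j ; Δ = -0.00044 - 0.00001j
  [+5]  conj(Y_{8,5})(Ω₁) = 0.18853 - 0.41826j ; Y_{8,5}(Ω₂) = 0.00008 + 0.00003j ; Δ = 0.00003 - 0.00003j
  [+6]  conj(Y_{8,6})(Ω₁) = -0.27210 - 0.15155j ; Y_{8,6}(Ω₂) = -0.00000 - 0.00000j ; Δ = -0.00000 + 0.00000j
  [+7]  conj(Y_{8,7})(Ω₁) = -0.07417 + 0.11010j ; Y_{8,7}(Ω₂) = -0.00000 + 0.00000j ; Δ = -0.00000 - 0.00000j
  [+8]  conj(Y_{8,8})(Ω₁) = 0.02612 + 0.02101j ; Y_{8,8}(Ω₂) = 0.00000 - 0.00000j ; Δ = 0.00000 + 0.00000j
Accumulated sum 0.41044 + 0.00000j; after 4π/(2l+1) scaling, 0.30340 + 0.00000j ⇒ P_8 = 0.303399

0.303399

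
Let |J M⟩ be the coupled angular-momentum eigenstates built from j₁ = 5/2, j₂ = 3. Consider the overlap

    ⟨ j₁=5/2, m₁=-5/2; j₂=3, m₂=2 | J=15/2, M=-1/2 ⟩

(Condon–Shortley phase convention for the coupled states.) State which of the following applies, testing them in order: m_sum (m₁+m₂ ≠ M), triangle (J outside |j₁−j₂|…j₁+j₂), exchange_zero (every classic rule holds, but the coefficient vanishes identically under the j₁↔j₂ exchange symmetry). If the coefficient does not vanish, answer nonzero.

triangle

m-sum: m₁+m₂ = -5/2+2 = -1/2, M = -1/2  ✓
triangle: need |j₁−j₂| ≤ J ≤ j₁+j₂, i.e. J ∈ [1/2, 11/2]; J = 15/2 is outside ✗ ⇒ coefficient is 0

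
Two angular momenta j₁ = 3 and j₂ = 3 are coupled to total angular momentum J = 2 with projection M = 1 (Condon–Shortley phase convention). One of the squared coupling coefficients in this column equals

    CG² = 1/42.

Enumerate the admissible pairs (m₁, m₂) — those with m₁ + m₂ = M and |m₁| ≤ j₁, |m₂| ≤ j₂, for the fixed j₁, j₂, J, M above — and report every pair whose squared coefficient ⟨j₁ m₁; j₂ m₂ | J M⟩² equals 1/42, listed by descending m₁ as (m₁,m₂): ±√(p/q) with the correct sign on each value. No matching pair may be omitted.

(1,0): +√(1/42); (0,1): +√(1/42)

Admissible pairs with m₁+m₂ = M = 1: (-2,3), (-1,2), (0,1), (1,0), (2,-1), (3,-2)
  (m₁,m₂)=(3,-2): CG² = 25/84, CG = +√(25/84)
  (m₁,m₂)=(2,-1): CG² = 5/28, CG = −√(5/28)
  (m₁,m₂)=(1,0): CG² = 1/42, CG = +√(1/42)   ← matches the target
  (m₁,m₂)=(0,1): CG² = 1/42, CG = +√(1/42)   ← matches the target
  (m₁,m₂)=(-1,2): CG² = 5/28, CG = −√(5/28)
  (m₁,m₂)=(-2,3): CG² = 25/84, CG = +√(25/84)
Pairs with CG² = 1/42: (1,0): +√(1/42); (0,1): +√(1/42)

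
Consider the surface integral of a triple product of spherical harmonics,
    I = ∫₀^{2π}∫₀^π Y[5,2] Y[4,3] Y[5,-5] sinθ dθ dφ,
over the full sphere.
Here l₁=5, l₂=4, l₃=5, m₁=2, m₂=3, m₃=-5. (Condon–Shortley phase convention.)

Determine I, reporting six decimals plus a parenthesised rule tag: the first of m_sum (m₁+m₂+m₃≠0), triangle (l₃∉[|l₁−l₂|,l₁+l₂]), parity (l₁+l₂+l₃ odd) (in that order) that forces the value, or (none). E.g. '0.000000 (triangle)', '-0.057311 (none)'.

m-sum 0 ✓  L=14 even ✓  1≤5≤9 ✓
Π(2lᵢ+1) = 11×9×11 = 1089
triangle coeff Δ(5,4,5) = 1/3153150
Σ_t [0,4]: t=0:+1/69120 t=1:−1/1728 t=2:+1/576 t=3:−1/1728 t=4:+1/69120 = 7/11520
(3j)²=2/143 [(5 4 5; 0 0 0)], sign=-1
Σ_t [3,3]: t=3:−1/103680 = -1/103680
(3j)²=7/429 [(5 4 5; 2 3 -5)], sign=-1
⇒ 4πI² = 42/169
I = (+1)√(42/169/(4π)) = 0.14062948
No selection rule forces the value: the integral is nonzero (none).

0.140629 (none)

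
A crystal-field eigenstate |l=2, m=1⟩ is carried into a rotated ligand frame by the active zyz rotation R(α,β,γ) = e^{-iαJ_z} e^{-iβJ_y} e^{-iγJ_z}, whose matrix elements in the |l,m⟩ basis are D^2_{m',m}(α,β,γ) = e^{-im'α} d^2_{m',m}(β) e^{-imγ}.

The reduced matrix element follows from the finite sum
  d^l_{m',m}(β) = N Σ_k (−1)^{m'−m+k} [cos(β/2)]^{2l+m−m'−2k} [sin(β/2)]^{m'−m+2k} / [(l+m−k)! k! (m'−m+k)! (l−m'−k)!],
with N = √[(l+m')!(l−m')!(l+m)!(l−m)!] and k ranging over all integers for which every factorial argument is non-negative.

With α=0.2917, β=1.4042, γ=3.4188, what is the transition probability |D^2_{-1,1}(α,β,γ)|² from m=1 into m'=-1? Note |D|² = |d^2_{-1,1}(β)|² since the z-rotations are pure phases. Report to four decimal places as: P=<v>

D^2_{-1,1}(0.2917,1.4042,3.4188) = e^{-i·-1·0.2917}·d^2_{-1,1}(1.4042)·e^{-i·1·3.4188}. Compute d first:
With c≡cos(β/2)=0.763488 and s≡sin(β/2)=0.645822, N=[1·6·6·1]^{1/2}=6.000000
Admissible k: 2..3 (factorial args all ≥0)
  k=2: (−1)^0·6.0000/(2)·0.7635^2·0.6458^2 = +0.729376
  k=3: (−1)^1·6.0000/(6)·0.7635^0·0.6458^4 = -0.173961
d^2_{-1,1}(1.4042) = +0.729376 -0.173961 = +0.555415
|D^2_{-1,1}|² = |d^2_{-1,1}(β)|² = (+0.555415)² = 0.308486 (the z-rotation phases have unit modulus)

P=0.3085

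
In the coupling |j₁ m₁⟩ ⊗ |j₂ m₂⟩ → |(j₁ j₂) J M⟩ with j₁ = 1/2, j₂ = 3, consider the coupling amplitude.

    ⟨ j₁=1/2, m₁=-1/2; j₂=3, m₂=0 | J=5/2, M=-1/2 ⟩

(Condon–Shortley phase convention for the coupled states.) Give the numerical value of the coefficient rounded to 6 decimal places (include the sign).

-0.654654

j₁+j₂−J=1  J+j₁−j₂=0  J−j₁+j₂=5  j₁+j₂+J+1=7
(j₁±m₁, j₂±m₂, J±M) = (0,1,3,3,2,3)
P² = 432/7
sum k=1..1:
  [1] −1/12 = -1/12
S = -1/12
C² = P²·S² = 3/7 ; C = -0.654654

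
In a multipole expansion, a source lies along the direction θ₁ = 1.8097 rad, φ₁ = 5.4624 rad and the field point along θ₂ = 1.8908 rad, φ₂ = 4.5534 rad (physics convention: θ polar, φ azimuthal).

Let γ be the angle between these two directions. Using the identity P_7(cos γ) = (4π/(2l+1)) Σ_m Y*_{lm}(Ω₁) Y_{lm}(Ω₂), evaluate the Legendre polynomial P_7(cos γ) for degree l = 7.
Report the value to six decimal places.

0.287790

Addition theorem: P_7(cos γ) = (4π/15) Σ_m Y*_{lm}(Ω₁) Y_{lm}(Ω₂), m = −7…7:
  m=-7: (0.351035, 0.209319) × (0.311464, -0.153490) = (0.141463, 0.011315)  (running Σ = (0.141463, 0.011315))
  m=-6: (-0.078488, -0.364089) × (0.249065, 0.351201) = (0.108320, -0.118247)  (running Σ = (0.249783, -0.106932))
  m=-5: (0.049401, -0.070914) × (-0.057813, 0.056719) = (0.001166, 0.006902)  (running Σ = (0.250949, -0.100030))
  m=-4: (-0.348090, 0.049603) × (0.258380, 0.190756) = (-0.099402, -0.053584)  (running Σ = (0.151548, -0.153614))
  m=-3: (0.019534, 0.015772) × (-0.092561, 0.179118) = (-0.004633, 0.002039)  (running Σ = (0.146915, -0.151575))
  m=-2: (0.022958, 0.323835) × (0.232325, 0.076469) = (-0.019430, 0.076990)  (running Σ = (0.127485, -0.074585))
  m=-1: (0.045806, -0.049168) × (-0.037701, 0.235127) = (0.009834, 0.012624)  (running Σ = (0.137319, -0.061961))
  m=0: (0.314423, -0.000000) × (0.219088, 0.000000) = (0.068886, 0.000000)  (running Σ = (0.206205, -0.061961))
  m=1: (-0.045806, -0.049168) × (0.037701, 0.235127) = (0.009834, -0.012624)  (running Σ = (0.216039, -0.074585))
  m=2: (0.022958, -0.323835) × (0.232325, -0.076469) = (-0.019430, -0.076990)  (running Σ = (0.196609, -0.151575))
  m=3: (-0.019534, 0.015772) × (0.092561, 0.179118) = (-0.004633, -0.002039)  (running Σ = (0.191976, -0.153614))
  m=4: (-0.348090, -0.049603) × (0.258380, -0.190756) = (-0.099402, 0.053584)  (running Σ = (0.092575, -0.100030))
  m=5: (-0.049401, -0.070914) × (0.057813, 0.056719) = (0.001166, -0.006902)  (running Σ = (0.093741, -0.106932))
  m=6: (-0.078488, 0.364089) × (0.249065, -0.351201) = (0.108320, 0.118247)  (running Σ = (0.202061, 0.011315))
  m=7: (-0.351035, 0.209319) × (-0.311464, -0.153490) = (0.141463, -0.011315)  (running Σ = (0.343524, 0.000000))
Σ over m = (0.343524, 0.000000); ×(4π/15) → (0.287790, 0.000000). Real part: 0.287790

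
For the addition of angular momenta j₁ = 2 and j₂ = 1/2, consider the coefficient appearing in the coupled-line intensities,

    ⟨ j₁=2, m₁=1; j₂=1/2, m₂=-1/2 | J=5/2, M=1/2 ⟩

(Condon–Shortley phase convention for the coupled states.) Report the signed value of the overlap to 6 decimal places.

triangle: 0!×4!×1!/6! = 24/720
(j±m)!: 3!×1!×0!×1!×3!×2! = 72
prefactor² = (2J+1)×Δ×N² = 72/5
  k=0: +1/(0!×0!×1!×0!×3!×1!) = 1/6
Σ = 1/6  ⇒  CG² = 72/5×(1/6)² = 2/5
CG = +√(2/5) = +0.632456

+0.632456  (= +√(2/5))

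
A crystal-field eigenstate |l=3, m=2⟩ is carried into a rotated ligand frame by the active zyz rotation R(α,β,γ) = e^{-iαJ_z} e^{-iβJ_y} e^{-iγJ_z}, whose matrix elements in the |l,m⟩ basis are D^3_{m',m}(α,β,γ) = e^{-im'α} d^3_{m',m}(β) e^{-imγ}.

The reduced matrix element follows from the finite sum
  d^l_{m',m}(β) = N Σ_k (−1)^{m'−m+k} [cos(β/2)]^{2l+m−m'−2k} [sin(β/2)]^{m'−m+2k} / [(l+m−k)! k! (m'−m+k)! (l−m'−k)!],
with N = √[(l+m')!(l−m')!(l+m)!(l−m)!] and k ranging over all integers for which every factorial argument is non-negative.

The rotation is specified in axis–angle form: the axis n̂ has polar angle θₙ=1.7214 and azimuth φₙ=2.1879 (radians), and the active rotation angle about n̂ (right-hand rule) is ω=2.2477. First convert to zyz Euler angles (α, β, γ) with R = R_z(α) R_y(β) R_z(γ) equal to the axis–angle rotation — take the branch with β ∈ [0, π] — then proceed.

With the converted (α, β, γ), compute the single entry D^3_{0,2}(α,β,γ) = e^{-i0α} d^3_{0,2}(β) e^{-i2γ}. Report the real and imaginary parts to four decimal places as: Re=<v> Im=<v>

Axis–angle → zyz. n̂ = (sinθₙcosφₙ, sinθₙsinφₙ, cosθₙ) = (-0.572125, +0.806326, -0.150035), ω = 2.2477.
R = I cosω + sinω [n̂]ₓ + (1−cosω) n̂n̂ᵀ gives
  R = [-0.094023, -0.633328, +0.768151; -0.867237, +0.431030, +0.249226; -0.488938, -0.642736, -0.589772]
β = atan2(√(R₁₃²+R₂₃²), R₃₃) = 2.201572; α = atan2(R₂₃, R₁₃) mod 2π = 0.313733; γ = atan2(R₃₂, −R₃₁) mod 2π = 5.362711
Split into d^3_{0,2}(β=2.2016) × two z-phases.
Half-angle: c=0.452895, s=0.891564. N=√(6·6·120·1)=65.726707
The bounds max(0,m−m')=2 and min(l+m,l−m')=3 give 2 terms
  k=2: (−1)^0·65.7267/(12)·0.4529^4·0.8916^2 = +0.183171
  k=3: (−1)^1·65.7267/(12)·0.4529^2·0.8916^4 = -0.709849
d^3_{0,2}(2.2016) = +0.183171 -0.709849 = -0.526678
Attach z-rotation phases: D = e^{-i(0)(0.3137)}·(-0.526678)·e^{-i(2)(5.3627)} = +0.140559-0.507575i

Re=0.1406 Im=-0.5076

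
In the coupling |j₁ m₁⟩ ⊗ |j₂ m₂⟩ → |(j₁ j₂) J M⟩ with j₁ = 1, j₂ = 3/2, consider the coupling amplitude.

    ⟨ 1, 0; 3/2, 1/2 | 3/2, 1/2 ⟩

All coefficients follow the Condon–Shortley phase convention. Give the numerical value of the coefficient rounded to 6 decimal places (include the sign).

−√(1/15) ≈ -0.258199

j₁+j₂−J=1  J+j₁−j₂=1  J−j₁+j₂=2  j₁+j₂+J+1=5
(j₁±m₁, j₂±m₂, J±M) = (1,1,2,1,2,1)
P² = 4/15
sum k=0..1:
  [0] +1/2 = 1/2
  [1] −1/1 = -1
S = -1/2
C² = P²·S² = 1/15 ; C = -0.258199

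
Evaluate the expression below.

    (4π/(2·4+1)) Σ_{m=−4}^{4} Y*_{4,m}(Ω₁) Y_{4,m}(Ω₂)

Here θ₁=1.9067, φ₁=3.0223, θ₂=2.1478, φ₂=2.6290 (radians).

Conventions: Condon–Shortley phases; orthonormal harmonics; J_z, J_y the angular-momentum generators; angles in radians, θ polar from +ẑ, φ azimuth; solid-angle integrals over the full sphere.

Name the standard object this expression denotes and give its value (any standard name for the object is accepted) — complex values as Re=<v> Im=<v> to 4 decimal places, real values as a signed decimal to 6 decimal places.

Legendre polynomial (addition theorem), +0.274003

This sum is the spherical-harmonic addition theorem: it equals the Legendre polynomial P_l(cos γ) of the angle γ between the two directions.
Summing Y*_{l m}(θ₁,φ₁)·Y_{l m}(θ₂,φ₂) over m ∈ [−4, 4]; prefactor 4π/(2·4+1) = 1.396263:
  m=-4: Y*=+0.312320-0.161476i  Y=-0.100742+0.193708i  product -0.000185+0.076766i
  m=-3: Y*=+0.325202-0.121620i  Y=+0.013270+0.401744i  product +0.053175+0.129034i
  m=-2: Y*=-0.069374+0.016873i  Y=+0.132071+0.217551i  product -0.012833-0.012864i
  m=-1: Y*=-0.327359+0.039238i  Y=-0.172830-0.097263i  product +0.060394+0.025058i
  m=+0: Y*=+0.016254-0.000000i  Y=-0.299170+0.000000i  product -0.004863+0.000000i
  m=+1: Y*=+0.327359+0.039238i  Y=+0.172830-0.097263i  product +0.060394-0.025058i
  m=+2: Y*=-0.069374-0.016873i  Y=+0.132071-0.217551i  product -0.012833+0.012864i
  m=+3: Y*=-0.325202-0.121620i  Y=-0.013270+0.401744i  product +0.053175-0.129034i
  m=+4: Y*=+0.312320+0.161476i  Y=-0.100742-0.193708i  product -0.000185-0.076766i
Total Σ_m = +0.196240+0.000000i. Multiply by 1.396263: +0.274003+0.000000i. P_4(cos γ) = 0.274003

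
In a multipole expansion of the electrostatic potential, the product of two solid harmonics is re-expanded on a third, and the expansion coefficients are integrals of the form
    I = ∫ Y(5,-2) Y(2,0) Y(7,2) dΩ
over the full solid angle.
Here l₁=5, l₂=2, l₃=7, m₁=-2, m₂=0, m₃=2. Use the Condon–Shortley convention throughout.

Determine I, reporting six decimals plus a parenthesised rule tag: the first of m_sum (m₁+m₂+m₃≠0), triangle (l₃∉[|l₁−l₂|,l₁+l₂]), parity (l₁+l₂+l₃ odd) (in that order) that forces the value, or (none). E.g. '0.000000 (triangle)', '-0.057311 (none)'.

m-sum 0 ✓  L=14 even ✓  3≤7≤7 ✓
Π(2lᵢ+1) = 11×5×15 = 825
triangle coeff Δ(5,2,7) = 1/15015
Σ_t [0,0]: t=0:+1/57600 = 1/57600
(3j)²=21/715 [(5 2 7; 0 0 0)], sign=-1
Σ_t [0,0]: t=0:+1/120960 = 1/120960
(3j)²=24/1001 [(5 2 7; -2 0 2)], sign=-1
⇒ 4πI² = 1080/1859
I = (+1)√(1080/1859/(4π)) = 0.21501425
No selection rule forces the value: the integral is nonzero (none).

0.215014 (none)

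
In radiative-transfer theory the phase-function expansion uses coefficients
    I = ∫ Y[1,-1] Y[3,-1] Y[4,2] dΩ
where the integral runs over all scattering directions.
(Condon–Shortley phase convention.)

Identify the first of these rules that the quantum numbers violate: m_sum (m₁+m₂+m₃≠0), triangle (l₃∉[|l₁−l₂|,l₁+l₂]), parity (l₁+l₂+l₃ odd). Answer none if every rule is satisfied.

m₁+m₂+m₃ = -1 − 1 + 2 = 0  ✓
triangle: |1−3|=2 ≤ l₃=4 ≤ 1+3=4  ✓
parity: l₁+l₂+l₃ = 8 is even  ✓

none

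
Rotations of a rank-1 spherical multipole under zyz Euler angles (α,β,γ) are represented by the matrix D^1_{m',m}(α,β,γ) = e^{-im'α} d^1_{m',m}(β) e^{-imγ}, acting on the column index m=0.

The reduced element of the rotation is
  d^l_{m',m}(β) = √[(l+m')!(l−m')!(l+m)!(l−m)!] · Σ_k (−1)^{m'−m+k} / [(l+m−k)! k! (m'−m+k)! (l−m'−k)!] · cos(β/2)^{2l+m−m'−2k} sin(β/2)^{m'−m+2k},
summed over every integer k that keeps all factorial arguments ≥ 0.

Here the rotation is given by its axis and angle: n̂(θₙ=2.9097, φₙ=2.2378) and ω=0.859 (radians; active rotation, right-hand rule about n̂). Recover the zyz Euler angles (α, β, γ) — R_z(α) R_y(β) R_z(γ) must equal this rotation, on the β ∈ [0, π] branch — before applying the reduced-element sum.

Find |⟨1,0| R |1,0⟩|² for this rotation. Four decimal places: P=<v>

Axis–angle → zyz. n̂ = (sinθₙcosφₙ, sinθₙsinφₙ, cosθₙ) = (-0.142175, +0.180565, -0.973233), ω = 0.8590.
R = I cosω + sinω [n̂]ₓ + (1−cosω) n̂n̂ᵀ gives
  R = [+0.660205, +0.728019, +0.184709; -0.745825, +0.664502, +0.046709; -0.088735, -0.168598, +0.981683]
β = atan2(√(R₁₃²+R₂₃²), R₃₃) = 0.191695; α = atan2(R₂₃, R₁₃) mod 2π = 0.247684; γ = atan2(R₃₂, −R₃₁) mod 2π = 5.196862
Split into d^1_{0,0}(β=0.1917) × two z-phases.
Half-angle: c=0.995410, s=0.095701. N=√(1·1·1·1)=1.000000
k∈{0,1} keeps every argument non-negative
  k=0: (−1)^0·1.0000/(1)·0.9954^2·0.0957^0 = +0.990841
  k=1: (−1)^1·1.0000/(1)·0.9954^0·0.0957^2 = -0.009159
d^1_{0,0}(0.1917) = +0.990841 -0.009159 = +0.981683
|D^1_{0,0}|² = |d^1_{0,0}(β)|² = (+0.981683)² = 0.963701 (the z-rotation phases have unit modulus)

P=0.9637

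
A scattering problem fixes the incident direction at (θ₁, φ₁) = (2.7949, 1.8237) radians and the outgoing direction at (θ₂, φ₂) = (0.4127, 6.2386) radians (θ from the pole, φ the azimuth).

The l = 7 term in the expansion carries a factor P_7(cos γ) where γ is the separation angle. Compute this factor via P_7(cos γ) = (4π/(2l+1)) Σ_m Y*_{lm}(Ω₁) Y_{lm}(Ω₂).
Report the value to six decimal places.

Addition theorem: P_7(cos γ) = (4π/15) Σ_m Y*_{lm}(Ω₁) Y_{lm}(Ω₂), m = −7…7:
  m=-7: Y*=(0.000256, 0.000052)  Y=(0.000795, 0.000256)  product (0.000000, 0.000000)
  m=-6: Y*=(0.000144, 0.002704)  Y=(0.006881, 0.001886)  product (-0.000004, 0.000019)
  m=-5: Y*=(-0.016637, 0.005261)  Y=(0.036804, 0.008343)  product (-0.000656, 0.000055)
  m=-4: Y*=(-0.041482, -0.066285)  Y=(0.135404, 0.024407)  product (-0.003999, -0.009988)
  m=-3: Y*=(0.168728, -0.177983)  Y=(0.341766, 0.045988)  product (0.065850, -0.053069)
  m=-2: Y*=(0.439707, 0.243539)  Y=(0.537090, 0.048020)  product (0.224467, 0.151917)
  m=-1: Y*=(-0.130444, 0.504740)  Y=(0.338211, 0.015089)  product (-0.051734, 0.168741)
  m=+0: Y*=(0.107939, -0.000000)  Y=(-0.322865, 0.000000)  product (-0.034850, 0.000000)
  m=+1: Y*=(0.130444, 0.504740)  Y=(-0.338211, 0.015089)  product (-0.051734, -0.168741)
  m=+2: Y*=(0.439707, -0.243539)  Y=(0.537090, -0.048020)  product (0.224467, -0.151917)
  m=+3: Y*=(-0.168728, -0.177983)  Y=(-0.341766, 0.045988)  product (0.065850, 0.053069)
  m=+4: Y*=(-0.041482, 0.066285)  Y=(0.135404, -0.024407)  product (-0.003999, 0.009988)
  m=+5: Y*=(0.016637, 0.005261)  Y=(-0.036804, 0.008343)  product (-0.000656, -0.000055)
  m=+6: Y*=(0.000144, -0.002704)  Y=(0.006881, -0.001886)  product (-0.000004, -0.000019)
  m=+7: Y*=(-0.000256, 0.000052)  Y=(-0.000795, 0.000256)  product (0.000000, -0.000000)
Σ over m = (0.433000, 0.000000); ×(4π/15) → (0.362749, 0.000000). Real part: 0.362749

0.362749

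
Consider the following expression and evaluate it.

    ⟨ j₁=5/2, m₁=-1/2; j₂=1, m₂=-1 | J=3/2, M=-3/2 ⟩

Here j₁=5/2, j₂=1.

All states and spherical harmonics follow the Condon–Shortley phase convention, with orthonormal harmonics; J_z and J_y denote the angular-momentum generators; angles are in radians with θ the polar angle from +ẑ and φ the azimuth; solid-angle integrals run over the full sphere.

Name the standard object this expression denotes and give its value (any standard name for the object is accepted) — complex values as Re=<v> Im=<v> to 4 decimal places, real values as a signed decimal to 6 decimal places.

This is a Clebsch–Gordan (vector-coupling) coefficient.
triangle: 2!·3!·0!/6! = 12/720
(j±m)!: 2!·3!·0!·2!·0!·3! = 144
prefactor² = (2J+1)·Δ·N² = 48/5
  k=0: +1/(0!·2!·3!·0!·0!·0!) = 1/12
Σ = 1/12  ⇒  CG² = 48/5·(1/12)² = 1/15
CG = +√(1/15) = +0.258199

Clebsch–Gordan coefficient, +√(1/15) ≈ +0.258199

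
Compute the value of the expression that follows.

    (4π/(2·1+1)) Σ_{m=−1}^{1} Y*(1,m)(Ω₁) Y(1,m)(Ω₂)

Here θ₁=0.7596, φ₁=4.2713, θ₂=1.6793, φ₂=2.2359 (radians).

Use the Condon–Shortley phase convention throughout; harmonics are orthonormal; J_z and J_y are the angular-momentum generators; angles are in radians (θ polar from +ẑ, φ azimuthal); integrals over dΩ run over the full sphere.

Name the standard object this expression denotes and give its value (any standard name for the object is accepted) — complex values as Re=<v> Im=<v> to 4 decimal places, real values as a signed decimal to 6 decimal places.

This sum is the spherical-harmonic addition theorem: it equals the Legendre polynomial P_l(cos γ) of the angle γ between the two directions.
Term-by-term m-sum for l=1 (normalisation 4π/3 = 4.188790):
  term(m=-1) = (-0.036614, 0.073054)   from Y*(Ω₁)=(-0.101573, -0.215146), Y(Ω₂)=(-0.211965, -0.270254)
  term(m=+0) = (-0.018746, 0.000000)   from Y*(Ω₁)=(0.354291, -0.000000), Y(Ω₂)=(-0.052911, 0.000000)
  term(m=+1) = (-0.036614, -0.073054)   from Y*(Ω₁)=(0.101573, -0.215146), Y(Ω₂)=(0.211965, -0.270254)
Total Σ_m = (-0.091975, 0.000000). Multiply by 4.188790: (-0.385263, 0.000000). P_1(cos γ) = -0.385263

Legendre polynomial (addition theorem), -0.385263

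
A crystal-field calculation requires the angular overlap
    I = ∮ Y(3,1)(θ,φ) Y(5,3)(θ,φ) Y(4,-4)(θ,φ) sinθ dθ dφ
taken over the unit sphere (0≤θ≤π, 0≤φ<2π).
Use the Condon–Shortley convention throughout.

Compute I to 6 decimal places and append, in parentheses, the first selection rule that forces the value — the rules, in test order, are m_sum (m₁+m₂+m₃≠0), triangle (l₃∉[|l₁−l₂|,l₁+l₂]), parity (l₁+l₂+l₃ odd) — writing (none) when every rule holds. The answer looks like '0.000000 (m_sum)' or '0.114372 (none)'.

Checks pass: Σm=0; 12 even; l₃=4∈[2,8].
(2·3+1)(2·5+1)(2·4+1) = 693
Δ: 4! 2! 6! / 13! → 1/180180
sum: t=1:−1/576 t=2:+1/144 t=3:−1/576 = 1/288
3j²(3 5 4; 0 0 0) = Δ·Π!·Σ² = 20/1001  (sign +1)
sum: t=2:+1/5760 = 1/5760
3j²(3 5 4; 1 3 -4) = Δ·Π!·Σ² = 56/2145  (sign +1)
combine: 4πI² = 693·20/1001·56/2145 = 672/1859
take √, sign +1: I = 0.16960553
No selection rule forces the value: the integral is nonzero (none).

0.169606 (none)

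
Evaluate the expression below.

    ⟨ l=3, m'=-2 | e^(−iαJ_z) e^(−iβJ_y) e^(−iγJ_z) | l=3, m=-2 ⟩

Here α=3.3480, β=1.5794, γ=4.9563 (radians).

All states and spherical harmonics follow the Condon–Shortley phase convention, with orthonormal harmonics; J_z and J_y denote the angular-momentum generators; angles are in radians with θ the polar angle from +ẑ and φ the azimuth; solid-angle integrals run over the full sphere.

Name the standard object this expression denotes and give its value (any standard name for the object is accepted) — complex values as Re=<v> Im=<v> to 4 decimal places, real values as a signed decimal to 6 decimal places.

Wigner D-matrix element, Re=0.3092 Im=0.3901

This is a Wigner D-matrix element — the rotation-matrix element ⟨l m'| R(α,β,γ) |l m⟩ in the angular-momentum basis.
Split into d^3_{-2,-2}(β=1.5794) × two z-phases.
Half-angle: c=0.704058, s=0.710142. N=√(1·120·1·120)=120.000000
k: max(0,(-2)−(-2))=0 … min(3+(-2),3−(-2))=1
  k=0: (−1)^0·120.0000/(120)·0.7041^6·0.7101^0 = +0.121801
  k=1: (−1)^1·120.0000/(24)·0.7041^4·0.7101^2 = -0.619577
d^3_{-2,-2}(1.5794) = +0.121801 -0.619577 = -0.497776
Phases: e^{-i·(-2)·3.3480}=+0.915995+0.401189i, e^{-i·(-2)·4.9563}=-0.883356-0.468703i ⇒ D=+0.309174+0.390118i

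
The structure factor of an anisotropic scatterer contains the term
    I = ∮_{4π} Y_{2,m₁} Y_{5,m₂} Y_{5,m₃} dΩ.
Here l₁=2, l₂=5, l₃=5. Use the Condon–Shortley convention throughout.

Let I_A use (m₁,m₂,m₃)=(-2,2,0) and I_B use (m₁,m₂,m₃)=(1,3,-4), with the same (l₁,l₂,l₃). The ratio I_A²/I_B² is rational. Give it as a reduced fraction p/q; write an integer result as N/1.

20/21

l's match ⇒ only the (l;m) 3-j factors differ between A and B.
A: triangle coeff Δ(2,5,5) = 1/38610; Σ_t [2,2]: t=2:+1/2880 = 1/2880; (3j)²=14/429 [(2 5 5; -2 2 0)], sign=-1
B: triangle coeff Δ(2,5,5) = 1/38610; Σ_t [0,1]: t=0:+1/80640 t=1:−1/10080 = -1/11520; (3j)²=49/1430 [(2 5 5; 1 3 -4)], sign=+1
I_A²/I_B² = (14/429)/(49/1430) = 20/21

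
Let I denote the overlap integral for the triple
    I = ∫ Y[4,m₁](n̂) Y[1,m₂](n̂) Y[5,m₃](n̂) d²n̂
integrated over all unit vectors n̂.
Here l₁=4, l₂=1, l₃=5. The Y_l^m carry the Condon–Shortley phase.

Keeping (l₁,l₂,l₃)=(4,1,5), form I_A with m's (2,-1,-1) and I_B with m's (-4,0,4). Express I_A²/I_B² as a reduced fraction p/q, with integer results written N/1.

2/3

Same 4,1,5: normalisation and zero-m 3j drop out of the ratio.
A: Δ: 0! 8! 2! / 11! → 1/495; sum: t=0:+1/2880 = 1/2880; 3j²(4 1 5; 2 -1 -1) = Δ·Π!·Σ² = 2/165  (sign +1)
B: Δ: 0! 8! 2! / 11! → 1/495; sum: t=0:+1/40320 = 1/40320; 3j²(4 1 5; -4 0 4) = Δ·Π!·Σ² = 1/55  (sign -1)
I_A²/I_B² = (2/165)/(1/55) = 2/3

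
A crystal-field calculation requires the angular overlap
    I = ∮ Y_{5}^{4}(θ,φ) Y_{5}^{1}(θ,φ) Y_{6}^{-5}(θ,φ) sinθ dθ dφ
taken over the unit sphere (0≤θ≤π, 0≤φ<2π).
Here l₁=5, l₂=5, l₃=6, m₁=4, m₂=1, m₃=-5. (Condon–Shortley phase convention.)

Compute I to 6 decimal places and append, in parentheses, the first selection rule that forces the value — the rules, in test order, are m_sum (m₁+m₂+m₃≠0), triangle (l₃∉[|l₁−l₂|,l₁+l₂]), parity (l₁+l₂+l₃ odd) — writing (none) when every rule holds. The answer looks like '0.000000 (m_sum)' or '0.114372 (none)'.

0.158629 (none)

Checks pass: Σm=0; 16 even; l₃=6∈[0,10].
(2·5+1)(2·5+1)(2·6+1) = 1573
Δ: 4! 6! 6! / 17! → 1/28588560
sum: t=0:+1/345600 t=1:−1/13824 t=2:+1/5184 t=3:−1/13824 t=4:+1/345600 = 7/129600
3j²(5 5 6; 0 0 0) = Δ·Π!·Σ² = 80/7293  (sign +1)
sum: t=0:+1/2073600 t=1:−1/518400 = -1/691200
3j²(5 5 6; 4 1 -5) = Δ·Π!·Σ² = 81/4420  (sign +1)
combine: 4πI² = 1573·80/7293·81/4420 = 1188/3757
take √, sign +1: I = 0.15862904
No selection rule forces the value: the integral is nonzero (none).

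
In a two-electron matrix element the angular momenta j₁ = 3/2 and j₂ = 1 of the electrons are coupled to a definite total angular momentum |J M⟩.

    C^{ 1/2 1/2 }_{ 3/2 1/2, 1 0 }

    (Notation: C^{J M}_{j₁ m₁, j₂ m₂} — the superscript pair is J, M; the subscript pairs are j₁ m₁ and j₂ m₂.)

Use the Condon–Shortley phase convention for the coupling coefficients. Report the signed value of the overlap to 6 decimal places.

-0.577350  (= −√(1/3))

√[2·2!1!0!/4! · 2!1!1!1!1!0!] = √(1/3)
  +(−1)^1/∏(1,1,0,0,1,0)! = -1  (running -1)
⟨..|..⟩ = √(1/3)·(-1) = -0.577350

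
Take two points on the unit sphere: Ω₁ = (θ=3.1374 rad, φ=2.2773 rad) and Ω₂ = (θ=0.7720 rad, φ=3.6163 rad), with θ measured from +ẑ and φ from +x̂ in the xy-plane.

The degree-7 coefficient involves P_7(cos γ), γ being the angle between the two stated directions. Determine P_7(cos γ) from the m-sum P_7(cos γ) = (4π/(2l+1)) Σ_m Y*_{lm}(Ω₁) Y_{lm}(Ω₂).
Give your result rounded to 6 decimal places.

-0.097053

Term-by-term m-sum for l=7 (normalisation 4π/15 = 0.837758):
  term(m=-7) = -0.00000 - 0.00000j   from Y*(Ω₁)=-0.00000 - 0.00000j, Y(Ω₂)=0.03953 - 0.00725j
  term(m=-6) = 0.00000 + 0.00000j   from Y*(Ω₁)=-0.00000 - 0.00000j, Y(Ω₂)=-0.14786 - 0.04466j
  term(m=-5) = 0.00000 - 0.00000j   from Y*(Ω₁)=0.00000 - 0.00000j, Y(Ω₂)=0.24735 + 0.23891j
  term(m=-4) = -0.00000 - 0.00000j   from Y*(Ω₁)=0.00000 - 0.00000j, Y(Ω₂)=-0.14738 - 0.43306j
  term(m=-3) = -0.00000 + 0.00000j   from Y*(Ω₁)=0.00000 + 0.00000j, Y(Ω₂)=-0.03736 + 0.25289j
  term(m=-2) = -0.00002 - 0.00001j   from Y*(Ω₁)=0.00002 + 0.00013j, Y(Ω₂)=-0.12011 + 0.16776j
  term(m=-1) = -0.00142 + 0.00603j   from Y*(Ω₁)=-0.01113 + 0.01304j, Y(Ω₂)=0.32139 - 0.16516j
  term(m=+0) = -0.11295 + 0.00000j   from Y*(Ω₁)=-1.09228 + 0.00000j, Y(Ω₂)=0.10341 + 0.00000j
  term(m=+1) = -0.00142 - 0.00603j   from Y*(Ω₁)=0.01113 + 0.01304j, Y(Ω₂)=-0.32139 - 0.16516j
  term(m=+2) = -0.00002 + 0.00001j   from Y*(Ω₁)=0.00002 - 0.00013j, Y(Ω₂)=-0.12011 - 0.16776j
  term(m=+3) = -0.00000 - 0.00000j   from Y*(Ω₁)=-0.00000 + 0.00000j, Y(Ω₂)=0.03736 + 0.25289j
  term(m=+4) = -0.00000 + 0.00000j   from Y*(Ω₁)=0.00000 + 0.00000j, Y(Ω₂)=-0.14738 + 0.43306j
  term(m=+5) = 0.00000 + 0.00000j   from Y*(Ω₁)=-0.00000 - 0.00000j, Y(Ω₂)=-0.24735 + 0.23891j
  term(m=+6) = 0.00000 - 0.00000j   from Y*(Ω₁)=-0.00000 + 0.00000j, Y(Ω₂)=-0.14786 + 0.04466j
  term(m=+7) = -0.00000 + 0.00000j   from Y*(Ω₁)=0.00000 - 0.00000j, Y(Ω₂)=-0.03953 - 0.00725j
Σ over m = -0.11585 - 0.00000j; ×(4π/15) → -0.09705 - 0.00000j. Real part: -0.097053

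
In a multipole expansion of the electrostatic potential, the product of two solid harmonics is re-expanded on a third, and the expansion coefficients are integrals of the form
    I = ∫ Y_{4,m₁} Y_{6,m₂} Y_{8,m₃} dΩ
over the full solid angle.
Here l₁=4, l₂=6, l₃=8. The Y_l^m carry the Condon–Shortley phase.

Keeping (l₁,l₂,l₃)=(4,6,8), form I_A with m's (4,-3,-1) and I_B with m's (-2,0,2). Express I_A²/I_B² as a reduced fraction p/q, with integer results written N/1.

21/2

l's match ⇒ only the (l;m) 3-j factors differ between A and B.
A: triangle coeff Δ(4,6,8) = 1/23279256; Σ_t [0,0]: t=0:+1/43545600 = 1/43545600; (3j)²=168/46189 [(4 6 8; 4 -3 -1)], sign=-1
B: triangle coeff Δ(4,6,8) = 1/23279256; Σ_t [0,2]: t=0:+1/24883200 t=1:−1/1728000 t=2:+1/1658880 = 1/15552000; (3j)²=16/46189 [(4 6 8; -2 0 2)], sign=+1
I_A²/I_B² = (168/46189)/(16/46189) = 21/2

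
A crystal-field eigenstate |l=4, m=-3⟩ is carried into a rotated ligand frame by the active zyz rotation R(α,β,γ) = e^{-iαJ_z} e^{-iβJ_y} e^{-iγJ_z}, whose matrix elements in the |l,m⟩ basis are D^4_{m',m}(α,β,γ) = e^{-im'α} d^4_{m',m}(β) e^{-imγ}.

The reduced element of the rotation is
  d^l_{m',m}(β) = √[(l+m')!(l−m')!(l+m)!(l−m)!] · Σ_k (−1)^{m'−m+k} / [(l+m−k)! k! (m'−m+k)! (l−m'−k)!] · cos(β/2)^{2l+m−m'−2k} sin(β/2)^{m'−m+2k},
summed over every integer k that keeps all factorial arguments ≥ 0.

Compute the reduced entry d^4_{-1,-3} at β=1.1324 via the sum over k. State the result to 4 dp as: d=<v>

d=0.2696

d^4_{-1,-3}(β=1.1324) via the finite sum:
c=cos(1.132400/2)=0.843945, s=sin(1.132400/2)=0.536429; N=√[6·120·1·5040]=1904.940944
Admissible k: 0..1 (factorial args all ≥0)
  k=0: (−1)^2·1904.9409/(240)·0.8439^6·0.5364^2 = +0.825241
  k=1: (−1)^3·1904.9409/(144)·0.8439^4·0.5364^4 = -0.555681
d^4_{-1,-3}(1.1324) = +0.825241 -0.555681 = +0.269561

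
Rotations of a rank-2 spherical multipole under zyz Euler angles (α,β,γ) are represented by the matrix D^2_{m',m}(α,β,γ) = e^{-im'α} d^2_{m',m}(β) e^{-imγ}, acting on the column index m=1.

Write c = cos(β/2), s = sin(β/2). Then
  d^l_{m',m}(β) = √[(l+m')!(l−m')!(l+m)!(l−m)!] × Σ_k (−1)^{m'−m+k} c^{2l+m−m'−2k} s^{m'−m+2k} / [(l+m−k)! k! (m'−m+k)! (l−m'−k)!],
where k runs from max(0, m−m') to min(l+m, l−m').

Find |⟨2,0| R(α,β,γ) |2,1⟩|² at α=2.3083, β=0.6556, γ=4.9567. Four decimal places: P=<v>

P=0.3503

Split into d^2_{0,1}(β=0.6556) × two z-phases.
c=cos(0.655600/2)=0.946753, s=sin(0.655600/2)=0.321961; N=√[2·2·6·1]=4.898979
The bounds max(0,m−m')=1 and min(l+m,l−m')=2 give 2 terms
  k=1: (−1)^0·4.8990/(2)·0.9468^3·0.3220^1 = +0.669251
  k=2: (−1)^1·4.8990/(2)·0.9468^1·0.3220^3 = -0.077397
d^2_{0,1}(0.6556) = +0.669251 -0.077397 = +0.591854
|D^2_{0,1}|² = |d^2_{0,1}(β)|² = (+0.591854)² = 0.350291 (the z-rotation phases have unit modulus)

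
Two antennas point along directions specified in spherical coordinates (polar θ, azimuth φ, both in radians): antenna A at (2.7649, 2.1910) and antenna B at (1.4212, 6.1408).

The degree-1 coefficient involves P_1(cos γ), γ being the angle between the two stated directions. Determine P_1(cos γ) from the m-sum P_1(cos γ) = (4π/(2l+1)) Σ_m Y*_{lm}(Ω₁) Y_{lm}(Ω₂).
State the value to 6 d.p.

-0.389858

Expand P_1 via completeness: Σ_{m} conj(Y_{1,m}) at Ω₁ times Y_{1,m} at Ω₂ —
  [-1]  conj(Y_{1,-1})(Ω₁) = -0.073864+0.103420i ; Y_{1,-1}(Ω₂) = +0.338178+0.048480i ; Δ = -0.029993+0.031393i
  [+0]  conj(Y_{1,0})(Ω₁) = -0.454345-0.000000i ; Y_{1,0}(Ω₂) = +0.072821+0.000000i ; Δ = -0.033086-0.000000i
  [+1]  conj(Y_{1,1})(Ω₁) = +0.073864+0.103420i ; Y_{1,1}(Ω₂) = -0.338178+0.048480i ; Δ = -0.029993-0.031393i
Total Σ_m = -0.093072+0.000000i. Multiply by 4.188790: -0.389858+0.000000i. P_1(cos γ) = -0.389858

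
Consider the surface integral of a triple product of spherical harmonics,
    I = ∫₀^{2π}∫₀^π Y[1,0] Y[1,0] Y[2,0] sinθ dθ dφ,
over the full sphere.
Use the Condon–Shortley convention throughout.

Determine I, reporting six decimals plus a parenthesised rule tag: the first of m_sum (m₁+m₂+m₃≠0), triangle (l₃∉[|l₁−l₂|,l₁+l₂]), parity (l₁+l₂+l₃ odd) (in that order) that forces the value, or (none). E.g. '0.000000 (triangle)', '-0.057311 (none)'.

m-sum 0 ✓  L=4 even ✓  0≤2≤2 ✓
Π(2lᵢ+1) = 3×3×5 = 45
triangle coeff Δ(1,1,2) = 1/30
Σ_t [0,0]: t=0:+1/1 = 1/1
(3j)²=2/15 [(1 1 2; 0 0 0)], sign=+1
(m-triple is (0,0,0) — same symbol as above.)
⇒ 4πI² = 4/5
I = (+1)√(4/5/(4π)) = 0.25231325
No selection rule forces the value: the integral is nonzero (none).

0.252313 (none)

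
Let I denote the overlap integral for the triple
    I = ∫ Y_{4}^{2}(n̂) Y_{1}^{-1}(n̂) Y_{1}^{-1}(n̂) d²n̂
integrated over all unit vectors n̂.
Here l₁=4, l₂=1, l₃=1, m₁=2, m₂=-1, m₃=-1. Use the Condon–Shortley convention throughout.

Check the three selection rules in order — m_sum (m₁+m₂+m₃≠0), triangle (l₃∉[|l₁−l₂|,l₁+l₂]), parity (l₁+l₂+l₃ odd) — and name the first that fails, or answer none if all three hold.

triangle

azimuthal sum: 2 − 1 − 1 = 0  ✓
l₃ must lie in [3,5]; have l₃=1  ✗
L = 4 + 1 + 1 = 6 (even)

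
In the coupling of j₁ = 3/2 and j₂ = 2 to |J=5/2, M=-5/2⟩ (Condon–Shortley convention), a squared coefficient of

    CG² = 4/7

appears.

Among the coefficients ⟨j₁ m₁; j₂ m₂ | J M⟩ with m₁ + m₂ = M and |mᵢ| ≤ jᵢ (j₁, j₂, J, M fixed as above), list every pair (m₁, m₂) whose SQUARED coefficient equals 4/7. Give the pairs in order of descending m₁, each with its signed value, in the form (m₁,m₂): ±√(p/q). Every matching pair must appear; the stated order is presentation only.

Admissible pairs with m₁+m₂ = M = -5/2: (-3/2,-1), (-1/2,-2)
  (m₁,m₂)=(-1/2,-2): CG² = 4/7, CG = +√(4/7)   ← matches the target
  (m₁,m₂)=(-3/2,-1): CG² = 3/7, CG = −√(3/7)
Pairs with CG² = 4/7: (-1/2,-2): +√(4/7)

(-1/2,-2): +√(4/7)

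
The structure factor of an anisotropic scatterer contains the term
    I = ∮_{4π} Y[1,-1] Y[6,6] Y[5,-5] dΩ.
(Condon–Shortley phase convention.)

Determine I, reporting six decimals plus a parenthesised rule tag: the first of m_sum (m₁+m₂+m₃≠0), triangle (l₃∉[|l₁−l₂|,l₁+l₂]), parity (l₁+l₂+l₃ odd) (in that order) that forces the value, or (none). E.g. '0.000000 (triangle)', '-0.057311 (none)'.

0.331940 (none)

Rules hold: Σm=0, L=12 even, 5≤5≤7.
N = 3·13·11 = 429
Δ = 2!·0!·10!/13! = 1/858
Racah Σ t=1..1: t=1:−1/14400 = -1/14400
⇒ 3j(1 6 5; 0 0 0)² = 6/143, sgn +1
Racah Σ t=2..2: t=2:+1/7257600 = 1/7257600
⇒ 3j(1 6 5; -1 6 -5)² = 1/13, sgn +1
4πI² = N·(3j₀)²·(3jₘ)² = 18/13
I = +1·√(1.38462/4π) = 0.33194004
No selection rule forces the value: the integral is nonzero (none).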